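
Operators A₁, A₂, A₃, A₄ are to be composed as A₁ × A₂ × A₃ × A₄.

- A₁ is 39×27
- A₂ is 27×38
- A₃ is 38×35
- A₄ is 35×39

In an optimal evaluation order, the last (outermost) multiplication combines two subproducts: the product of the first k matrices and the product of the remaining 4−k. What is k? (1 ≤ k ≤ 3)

1

Adjacent pairs: A₁A₂ = 39·27·38 = 40014; A₂A₃ = 27·38·35 = 35910; A₃A₄ = 38·35·39 = 51870.
Length 3: A₁..A₃: k=1: 0+35910+39·27·35=72765; k=2: 40014+0+39·38·35=91884 → min 72765 | A₂..A₄: k=2: 0+51870+27·38·39=91884; k=3: 35910+0+27·35·39=72765 → min 72765.
Top-level splits: k=1: (A₁..A₁)·(A₂..A₄) → 0+72765+39·27·39 = 113832; k=2: (A₁..A₂)·(A₃..A₄) → 40014+51870+39·38·39 = 149682; k=3: (A₁..A₃)·(A₄..A₄) → 72765+0+39·35·39 = 126000.
Best split is after A₁, i.e. k = 1.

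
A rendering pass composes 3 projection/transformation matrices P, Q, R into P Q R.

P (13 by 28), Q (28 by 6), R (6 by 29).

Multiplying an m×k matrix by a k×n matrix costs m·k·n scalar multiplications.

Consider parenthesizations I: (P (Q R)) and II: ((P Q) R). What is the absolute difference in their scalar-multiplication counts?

Order I = (P (Q R)): (Q R): 28×6 by 6×29 → 28×29, cost 28·6·29 = 4872; (P (Q R)): 13×28 by 28×29 → 13×29, cost 13·28·29 = 10556; cumulative 15428. Total 15428.
Order II = ((P Q) R): (P Q): 13×28 by 28×6 → 13×6, cost 13·28·6 = 2184; ((P Q) R): 13×6 by 6×29 → 13×29, cost 13·6·29 = 2262; cumulative 4446. Total 4446.
Difference: |15428 − 4446| = 10982.

10982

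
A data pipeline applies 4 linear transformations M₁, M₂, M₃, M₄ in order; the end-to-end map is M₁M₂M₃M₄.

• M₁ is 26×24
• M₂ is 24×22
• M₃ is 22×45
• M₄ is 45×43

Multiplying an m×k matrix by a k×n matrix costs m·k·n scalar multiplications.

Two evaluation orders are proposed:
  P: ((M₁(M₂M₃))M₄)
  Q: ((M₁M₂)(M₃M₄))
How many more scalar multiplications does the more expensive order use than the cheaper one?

21256

Order P = ((M₁(M₂M₃))M₄): (M₂M₃): 24×22 by 22×45 → 24×45, cost 24·22·45 = 23760; (M₁(M₂M₃)): 26×24 by 24×45 → 26×45, cost 26·24·45 = 28080; cumulative 51840; ((M₁(M₂M₃))M₄): 26×45 by 45×43 → 26×43, cost 26·45·43 = 50310; cumulative 102150. Total 102150.
Order Q = ((M₁M₂)(M₃M₄)): (M₁M₂): 26×24 by 24×22 → 26×22, cost 26·24·22 = 13728; (M₃M₄): 22×45 by 45×43 → 22×43, cost 22·45·43 = 42570; ((M₁M₂)(M₃M₄)): 26×22 by 22×43 → 26×43, cost 26·22·43 = 24596; cumulative 80894. Total 80894.
Difference: |102150 − 80894| = 21256.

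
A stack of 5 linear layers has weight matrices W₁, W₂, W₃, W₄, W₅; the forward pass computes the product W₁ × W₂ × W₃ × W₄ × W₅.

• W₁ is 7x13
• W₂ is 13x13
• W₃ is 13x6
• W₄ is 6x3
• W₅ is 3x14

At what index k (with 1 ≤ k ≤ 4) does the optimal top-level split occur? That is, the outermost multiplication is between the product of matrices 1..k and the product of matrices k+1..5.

Adjacent pairs: W₁W₂ = 7·13·13 = 1183; W₂W₃ = 13·13·6 = 1014; W₃W₄ = 13·6·3 = 234; W₄W₅ = 6·3·14 = 252.
Length 3: W₁..W₃: k=1: 0+1014+7·13·6=1560; k=2: 1183+0+7·13·6=1729 → min 1560 | W₂..W₄: k=2: 0+234+13·13·3=741; k=3: 1014+0+13·6·3=1248 → min 741 | W₃..W₅: k=3: 0+252+13·6·14=1344; k=4: 234+0+13·3·14=780 → min 780.
Length 4: W₁..W₄: k=1: 0+741+7·13·3=1014; k=2: 1183+234+7·13·3=1690; k=3: 1560+0+7·6·3=1686 → min 1014 | W₂..W₅: k=2: 0+780+13·13·14=3146; k=3: 1014+252+13·6·14=2358; k=4: 741+0+13·3·14=1287 → min 1287.
Top-level splits: k=1: (W₁..W₁)·(W₂..W₅) → 0+1287+7·13·14 = 2561; k=2: (W₁..W₂)·(W₃..W₅) → 1183+780+7·13·14 = 3237; k=3: (W₁..W₃)·(W₄..W₅) → 1560+252+7·6·14 = 2400; k=4: (W₁..W₄)·(W₅..W₅) → 1014+0+7·3·14 = 1308.
Best split is after W₄, i.e. k = 4.

4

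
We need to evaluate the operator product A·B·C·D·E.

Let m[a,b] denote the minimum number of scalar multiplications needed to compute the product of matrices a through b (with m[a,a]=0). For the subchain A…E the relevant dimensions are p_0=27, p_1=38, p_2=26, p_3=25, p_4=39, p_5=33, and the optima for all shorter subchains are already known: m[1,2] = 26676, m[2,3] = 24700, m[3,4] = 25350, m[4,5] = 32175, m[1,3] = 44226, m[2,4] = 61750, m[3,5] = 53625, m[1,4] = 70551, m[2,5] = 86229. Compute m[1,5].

98676

m[1,5] = min over k∈[1,4] of m[1,k]+m[k+1,5]+p_{0}·p_k·p_{5}.
k=1: 0 + 86229 + 27·38·33 = 120087; k=2: 26676 + 53625 + 27·26·33 = 103467; k=3: 44226 + 32175 + 27·25·33 = 98676; k=4: 70551 + 0 + 27·39·33 = 105300.
Minimum: 98676 at k=3.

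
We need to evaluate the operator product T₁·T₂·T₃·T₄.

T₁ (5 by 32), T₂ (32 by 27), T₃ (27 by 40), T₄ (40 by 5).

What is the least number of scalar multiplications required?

10395

Adjacent pairs: T₁T₂ = 5·32·27 = 4320; T₂T₃ = 32·27·40 = 34560; T₃T₄ = 27·40·5 = 5400.
Length 3: T₁..T₃: k=1: 0+34560+5·32·40=40960; k=2: 4320+0+5·27·40=9720 → min 9720 | T₂..T₄: k=2: 0+5400+32·27·5=9720; k=3: 34560+0+32·40·5=40960 → min 9720.
Length 4: T₁..T₄: k=1: 0+9720+5·32·5=10520; k=2: 4320+5400+5·27·5=10395; k=3: 9720+0+5·40·5=10720 → min 10395.
Optimal order: ((T₁·T₂)·(T₃·T₄)) with cost 10395.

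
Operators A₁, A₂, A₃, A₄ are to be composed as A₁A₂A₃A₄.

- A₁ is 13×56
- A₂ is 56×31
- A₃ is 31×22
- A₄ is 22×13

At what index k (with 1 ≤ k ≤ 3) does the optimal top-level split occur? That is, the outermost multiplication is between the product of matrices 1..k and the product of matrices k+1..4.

3

Adjacent pairs: A₁A₂ = 13·56·31 = 22568; A₂A₃ = 56·31·22 = 38192; A₃A₄ = 31·22·13 = 8866.
Length 3: A₁..A₃: k=1: 0+38192+13·56·22=54208; k=2: 22568+0+13·31·22=31434 → min 31434 | A₂..A₄: k=2: 0+8866+56·31·13=31434; k=3: 38192+0+56·22·13=54208 → min 31434.
Top-level splits: k=1: (A₁..A₁)·(A₂..A₄) → 0+31434+13·56·13 = 40898; k=2: (A₁..A₂)·(A₃..A₄) → 22568+8866+13·31·13 = 36673; k=3: (A₁..A₃)·(A₄..A₄) → 31434+0+13·22·13 = 35152.
Best split is after A₃, i.e. k = 3.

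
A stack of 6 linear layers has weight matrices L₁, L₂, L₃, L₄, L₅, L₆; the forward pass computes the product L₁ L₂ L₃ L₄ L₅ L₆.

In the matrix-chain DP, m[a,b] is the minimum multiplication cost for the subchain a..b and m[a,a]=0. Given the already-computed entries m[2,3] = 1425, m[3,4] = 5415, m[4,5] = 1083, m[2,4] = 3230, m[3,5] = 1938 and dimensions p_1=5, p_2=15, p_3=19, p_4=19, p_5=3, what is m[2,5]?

2163

m[2,5] = min over k∈[2,4] of m[2,k]+m[k+1,5]+p_{1}·p_k·p_{5}.
k=2: 0 + 1938 + 5·15·3 = 2163; k=3: 1425 + 1083 + 5·19·3 = 2793; k=4: 3230 + 0 + 5·19·3 = 3515.
Minimum: 2163 at k=2.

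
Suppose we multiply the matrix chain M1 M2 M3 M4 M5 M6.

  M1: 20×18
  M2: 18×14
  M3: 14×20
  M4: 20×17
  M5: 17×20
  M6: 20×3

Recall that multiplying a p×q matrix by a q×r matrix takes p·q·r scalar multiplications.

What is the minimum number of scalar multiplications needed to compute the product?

Adjacent pairs: M1M2 = 20·18·14 = 5040; M2M3 = 18·14·20 = 5040; M3M4 = 14·20·17 = 4760; M4M5 = 20·17·20 = 6800; M5M6 = 17·20·3 = 1020.
Length 3: M1..M3: k=1: 0+5040+20·18·20=12240; k=2: 5040+0+20·14·20=10640 → min 10640 | M2..M4: k=2: 0+4760+18·14·17=9044; k=3: 5040+0+18·20·17=11160 → min 9044 | M3..M5: k=3: 0+6800+14·20·20=12400; k=4: 4760+0+14·17·20=9520 → min 9520 | M4..M6: k=4: 0+1020+20·17·3=2040; k=5: 6800+0+20·20·3=8000 → min 2040.
Length 4: M1..M4: k=1: 0+9044+20·18·17=15164; k=2: 5040+4760+20·14·17=14560; k=3: 10640+0+20·20·17=17440 → min 14560 | M2..M5: k=2: 0+9520+18·14·20=14560; k=3: 5040+6800+18·20·20=19040; k=4: 9044+0+18·17·20=15164 → min 14560 | M3..M6: k=3: 0+2040+14·20·3=2880; k=4: 4760+1020+14·17·3=6494; k=5: 9520+0+14·20·3=10360 → min 2880.
Length 5: M1..M5: k=1: 0+14560+20·18·20=21760; k=2: 5040+9520+20·14·20=20160; k=3: 10640+6800+20·20·20=25440; k=4: 14560+0+20·17·20=21360 → min 20160 | M2..M6: k=2: 0+2880+18·14·3=3636; k=3: 5040+2040+18·20·3=8160; k=4: 9044+1020+18·17·3=10982; k=5: 14560+0+18·20·3=15640 → min 3636.
Length 6: M1..M6: k=1: 0+3636+20·18·3=4716; k=2: 5040+2880+20·14·3=8760; k=3: 10640+2040+20·20·3=13880; k=4: 14560+1020+20·17·3=16600; k=5: 20160+0+20·20·3=21360 → min 4716.
Optimal order: (M1 (M2 (M3 (M4 (M5 M6))))) with cost 4716.

4716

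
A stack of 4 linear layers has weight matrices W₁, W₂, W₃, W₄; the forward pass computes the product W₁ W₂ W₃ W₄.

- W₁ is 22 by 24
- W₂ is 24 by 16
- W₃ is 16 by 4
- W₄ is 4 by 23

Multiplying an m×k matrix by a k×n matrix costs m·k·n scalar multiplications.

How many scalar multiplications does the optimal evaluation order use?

5672

Adjacent pairs: W₁W₂ = 22·24·16 = 8448; W₂W₃ = 24·16·4 = 1536; W₃W₄ = 16·4·23 = 1472.
Length 3: W₁..W₃: k=1: 0+1536+22·24·4=3648; k=2: 8448+0+22·16·4=9856 → min 3648 | W₂..W₄: k=2: 0+1472+24·16·23=10304; k=3: 1536+0+24·4·23=3744 → min 3744.
Length 4: W₁..W₄: k=1: 0+3744+22·24·23=15888; k=2: 8448+1472+22·16·23=18016; k=3: 3648+0+22·4·23=5672 → min 5672.
Optimal order: ((W₁ (W₂ W₃)) W₄) with cost 5672.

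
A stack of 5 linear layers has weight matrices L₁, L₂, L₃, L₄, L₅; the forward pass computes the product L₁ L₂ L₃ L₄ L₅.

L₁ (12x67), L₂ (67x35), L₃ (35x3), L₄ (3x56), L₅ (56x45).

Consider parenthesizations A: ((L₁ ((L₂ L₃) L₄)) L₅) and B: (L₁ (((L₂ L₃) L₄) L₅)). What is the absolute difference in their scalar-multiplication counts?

Order A = ((L₁ ((L₂ L₃) L₄)) L₅): (L₂ L₃): 67×35 by 35×3 → 67×3, cost 67·35·3 = 7035; ((L₂ L₃) L₄): 67×3 by 3×56 → 67×56, cost 67·3·56 = 11256; cumulative 18291; (L₁ ((L₂ L₃) L₄)): 12×67 by 67×56 → 12×56, cost 12·67·56 = 45024; cumulative 63315; ((L₁ ((L₂ L₃) L₄)) L₅): 12×56 by 56×45 → 12×45, cost 12·56·45 = 30240; cumulative 93555. Total 93555.
Order B = (L₁ (((L₂ L₃) L₄) L₅)): (L₂ L₃): 67×35 by 35×3 → 67×3, cost 67·35·3 = 7035; ((L₂ L₃) L₄): 67×3 by 3×56 → 67×56, cost 67·3·56 = 11256; cumulative 18291; (((L₂ L₃) L₄) L₅): 67×56 by 56×45 → 67×45, cost 67·56·45 = 168840; cumulative 187131; (L₁ (((L₂ L₃) L₄) L₅)): 12×67 by 67×45 → 12×45, cost 12·67·45 = 36180; cumulative 223311. Total 223311.
Difference: |93555 − 223311| = 129756.

129756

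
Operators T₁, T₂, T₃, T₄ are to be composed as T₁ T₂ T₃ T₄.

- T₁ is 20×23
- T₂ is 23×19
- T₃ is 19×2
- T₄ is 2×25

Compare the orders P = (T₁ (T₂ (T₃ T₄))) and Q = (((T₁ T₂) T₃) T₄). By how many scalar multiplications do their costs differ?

Order P = (T₁ (T₂ (T₃ T₄))): (T₃ T₄): 19×2 by 2×25 → 19×25, cost 19·2·25 = 950; (T₂ (T₃ T₄)): 23×19 by 19×25 → 23×25, cost 23·19·25 = 10925; cumulative 11875; (T₁ (T₂ (T₃ T₄))): 20×23 by 23×25 → 20×25, cost 20·23·25 = 11500; cumulative 23375. Total 23375.
Order Q = (((T₁ T₂) T₃) T₄): (T₁ T₂): 20×23 by 23×19 → 20×19, cost 20·23·19 = 8740; ((T₁ T₂) T₃): 20×19 by 19×2 → 20×2, cost 20·19·2 = 760; cumulative 9500; (((T₁ T₂) T₃) T₄): 20×2 by 2×25 → 20×25, cost 20·2·25 = 1000; cumulative 10500. Total 10500.
Difference: |23375 − 10500| = 12875.

12875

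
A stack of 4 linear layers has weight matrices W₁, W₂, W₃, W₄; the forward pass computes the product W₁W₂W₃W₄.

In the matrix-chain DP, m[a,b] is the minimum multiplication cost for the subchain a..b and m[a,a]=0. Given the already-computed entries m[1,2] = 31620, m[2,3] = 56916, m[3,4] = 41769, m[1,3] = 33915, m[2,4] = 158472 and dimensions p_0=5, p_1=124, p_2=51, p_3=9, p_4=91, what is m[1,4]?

38010

m[1,4] = min over k∈[1,3] of m[1,k]+m[k+1,4]+p_{0}·p_k·p_{4}.
k=1: 0 + 158472 + 5·124·91 = 214892; k=2: 31620 + 41769 + 5·51·91 = 96594; k=3: 33915 + 0 + 5·9·91 = 38010.
Minimum: 38010 at k=3.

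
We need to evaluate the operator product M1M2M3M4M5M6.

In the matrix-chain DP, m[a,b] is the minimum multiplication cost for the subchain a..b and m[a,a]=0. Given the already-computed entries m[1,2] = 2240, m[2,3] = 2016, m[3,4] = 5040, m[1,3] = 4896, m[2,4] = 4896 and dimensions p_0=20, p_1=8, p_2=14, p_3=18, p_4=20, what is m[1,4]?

m[1,4] = min over k∈[1,3] of m[1,k]+m[k+1,4]+p_{0}·p_k·p_{4}.
k=1: 0 + 4896 + 20·8·20 = 8096; k=2: 2240 + 5040 + 20·14·20 = 12880; k=3: 4896 + 0 + 20·18·20 = 12096.
Minimum: 8096 at k=1.

8096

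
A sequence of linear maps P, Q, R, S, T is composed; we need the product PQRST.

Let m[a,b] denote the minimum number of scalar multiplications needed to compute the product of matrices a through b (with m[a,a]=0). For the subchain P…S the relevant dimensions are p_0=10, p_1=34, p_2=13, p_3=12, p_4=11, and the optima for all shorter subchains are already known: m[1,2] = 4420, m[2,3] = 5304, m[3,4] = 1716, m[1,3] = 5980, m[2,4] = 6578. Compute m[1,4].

m[1,4] = min over k∈[1,3] of m[1,k]+m[k+1,4]+p_{0}·p_k·p_{4}.
k=1: 0 + 6578 + 10·34·11 = 10318; k=2: 4420 + 1716 + 10·13·11 = 7566; k=3: 5980 + 0 + 10·12·11 = 7300.
Minimum: 7300 at k=3.

7300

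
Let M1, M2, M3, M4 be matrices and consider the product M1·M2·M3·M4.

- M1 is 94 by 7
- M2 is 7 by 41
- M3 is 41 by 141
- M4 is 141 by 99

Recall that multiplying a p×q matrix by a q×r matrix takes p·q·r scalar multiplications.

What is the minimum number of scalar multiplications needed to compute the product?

Adjacent pairs: M1M2 = 94·7·41 = 26978; M2M3 = 7·41·141 = 40467; M3M4 = 41·141·99 = 572319.
Length 3: M1..M3: k=1: 0+40467+94·7·141=133245; k=2: 26978+0+94·41·141=570392 → min 133245 | M2..M4: k=2: 0+572319+7·41·99=600732; k=3: 40467+0+7·141·99=138180 → min 138180.
Length 4: M1..M4: k=1: 0+138180+94·7·99=203322; k=2: 26978+572319+94·41·99=980843; k=3: 133245+0+94·141·99=1445391 → min 203322.
Optimal order: (M1·((M2·M3)·M4)) with cost 203322.

203322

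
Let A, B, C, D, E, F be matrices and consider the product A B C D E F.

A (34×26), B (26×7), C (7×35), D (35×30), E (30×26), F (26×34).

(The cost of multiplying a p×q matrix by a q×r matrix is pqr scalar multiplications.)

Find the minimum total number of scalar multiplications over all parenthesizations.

Adjacent pairs: AB = 34·26·7 = 6188; BC = 26·7·35 = 6370; CD = 7·35·30 = 7350; DE = 35·30·26 = 27300; EF = 30·26·34 = 26520.
Length 3: A..C: k=1: 0+6370+34·26·35=37310; k=2: 6188+0+34·7·35=14518 → min 14518 | B..D: k=2: 0+7350+26·7·30=12810; k=3: 6370+0+26·35·30=33670 → min 12810 | C..E: k=3: 0+27300+7·35·26=33670; k=4: 7350+0+7·30·26=12810 → min 12810 | D..F: k=4: 0+26520+35·30·34=62220; k=5: 27300+0+35·26·34=58240 → min 58240.
Length 4: A..D: k=1: 0+12810+34·26·30=39330; k=2: 6188+7350+34·7·30=20678; k=3: 14518+0+34·35·30=50218 → min 20678 | B..E: k=2: 0+12810+26·7·26=17542; k=3: 6370+27300+26·35·26=57330; k=4: 12810+0+26·30·26=33090 → min 17542 | C..F: k=3: 0+58240+7·35·34=66570; k=4: 7350+26520+7·30·34=41010; k=5: 12810+0+7·26·34=18998 → min 18998.
Length 5: A..E: k=1: 0+17542+34·26·26=40526; k=2: 6188+12810+34·7·26=25186; k=3: 14518+27300+34·35·26=72758; k=4: 20678+0+34·30·26=47198 → min 25186 | B..F: k=2: 0+18998+26·7·34=25186; k=3: 6370+58240+26·35·34=95550; k=4: 12810+26520+26·30·34=65850; k=5: 17542+0+26·26·34=40526 → min 25186.
Length 6: A..F: k=1: 0+25186+34·26·34=55242; k=2: 6188+18998+34·7·34=33278; k=3: 14518+58240+34·35·34=113218; k=4: 20678+26520+34·30·34=81878; k=5: 25186+0+34·26·34=55242 → min 33278.
Optimal order: ((A B) (((C D) E) F)) with cost 33278.

33278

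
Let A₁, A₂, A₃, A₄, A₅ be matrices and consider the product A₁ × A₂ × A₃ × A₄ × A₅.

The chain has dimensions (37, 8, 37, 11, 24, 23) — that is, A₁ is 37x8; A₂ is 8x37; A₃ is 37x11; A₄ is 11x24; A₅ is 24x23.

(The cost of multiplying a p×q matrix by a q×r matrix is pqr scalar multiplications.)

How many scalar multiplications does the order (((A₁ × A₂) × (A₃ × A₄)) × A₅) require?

(A₁ × A₂): 37×8 by 8×37 → 37×37, cost 37·8·37 = 10952
(A₃ × A₄): 37×11 by 11×24 → 37×24, cost 37·11·24 = 9768
((A₁ × A₂) × (A₃ × A₄)): 37×37 by 37×24 → 37×24, cost 37·37·24 = 32856; cumulative 53576
(((A₁ × A₂) × (A₃ × A₄)) × A₅): 37×24 by 24×23 → 37×23, cost 37·24·23 = 20424; cumulative 74000
Total: 74000 scalar multiplications.

74000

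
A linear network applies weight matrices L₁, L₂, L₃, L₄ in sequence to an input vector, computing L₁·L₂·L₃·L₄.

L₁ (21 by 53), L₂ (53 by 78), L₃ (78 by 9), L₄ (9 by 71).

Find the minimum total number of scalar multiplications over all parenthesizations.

60642

Adjacent pairs: L₁L₂ = 21·53·78 = 86814; L₂L₃ = 53·78·9 = 37206; L₃L₄ = 78·9·71 = 49842.
Length 3: L₁..L₃: k=1: 0+37206+21·53·9=47223; k=2: 86814+0+21·78·9=101556 → min 47223 | L₂..L₄: k=2: 0+49842+53·78·71=343356; k=3: 37206+0+53·9·71=71073 → min 71073.
Length 4: L₁..L₄: k=1: 0+71073+21·53·71=150096; k=2: 86814+49842+21·78·71=252954; k=3: 47223+0+21·9·71=60642 → min 60642.
Optimal order: ((L₁·(L₂·L₃))·L₄) with cost 60642.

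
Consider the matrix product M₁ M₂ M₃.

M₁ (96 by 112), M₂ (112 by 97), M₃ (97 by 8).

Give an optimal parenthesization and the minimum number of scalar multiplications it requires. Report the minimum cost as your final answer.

(M₁ (M₂ M₃)): cost 172928.
((M₁ M₂) M₃): cost 1117440.
Optimal: (M₁ (M₂ M₃)) with cost 172928.

172928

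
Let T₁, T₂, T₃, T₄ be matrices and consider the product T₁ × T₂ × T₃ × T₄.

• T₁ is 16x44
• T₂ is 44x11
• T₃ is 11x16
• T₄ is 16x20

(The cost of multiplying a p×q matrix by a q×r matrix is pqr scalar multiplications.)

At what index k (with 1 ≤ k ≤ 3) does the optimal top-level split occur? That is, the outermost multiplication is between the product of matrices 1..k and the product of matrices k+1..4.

Adjacent pairs: T₁T₂ = 16·44·11 = 7744; T₂T₃ = 44·11·16 = 7744; T₃T₄ = 11·16·20 = 3520.
Length 3: T₁..T₃: k=1: 0+7744+16·44·16=19008; k=2: 7744+0+16·11·16=10560 → min 10560 | T₂..T₄: k=2: 0+3520+44·11·20=13200; k=3: 7744+0+44·16·20=21824 → min 13200.
Top-level splits: k=1: (T₁..T₁)·(T₂..T₄) → 0+13200+16·44·20 = 27280; k=2: (T₁..T₂)·(T₃..T₄) → 7744+3520+16·11·20 = 14784; k=3: (T₁..T₃)·(T₄..T₄) → 10560+0+16·16·20 = 15680.
Best split is after T₂, i.e. k = 2.

2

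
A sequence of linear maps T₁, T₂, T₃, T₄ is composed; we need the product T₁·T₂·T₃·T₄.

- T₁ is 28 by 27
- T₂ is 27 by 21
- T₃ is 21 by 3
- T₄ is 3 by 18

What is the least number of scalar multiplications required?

5481

Adjacent pairs: T₁T₂ = 28·27·21 = 15876; T₂T₃ = 27·21·3 = 1701; T₃T₄ = 21·3·18 = 1134.
Length 3: T₁..T₃: k=1: 0+1701+28·27·3=3969; k=2: 15876+0+28·21·3=17640 → min 3969 | T₂..T₄: k=2: 0+1134+27·21·18=11340; k=3: 1701+0+27·3·18=3159 → min 3159.
Length 4: T₁..T₄: k=1: 0+3159+28·27·18=16767; k=2: 15876+1134+28·21·18=27594; k=3: 3969+0+28·3·18=5481 → min 5481.
Optimal order: ((T₁·(T₂·T₃))·T₄) with cost 5481.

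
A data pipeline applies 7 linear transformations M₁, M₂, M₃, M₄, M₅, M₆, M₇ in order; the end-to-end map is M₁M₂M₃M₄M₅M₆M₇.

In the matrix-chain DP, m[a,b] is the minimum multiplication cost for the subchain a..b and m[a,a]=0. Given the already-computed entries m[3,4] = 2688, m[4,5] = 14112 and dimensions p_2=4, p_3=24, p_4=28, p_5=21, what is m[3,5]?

m[3,5] = min over k∈[3,4] of m[3,k]+m[k+1,5]+p_{2}·p_k·p_{5}.
k=3: 0 + 14112 + 4·24·21 = 16128; k=4: 2688 + 0 + 4·28·21 = 5040.
Minimum: 5040 at k=4.

5040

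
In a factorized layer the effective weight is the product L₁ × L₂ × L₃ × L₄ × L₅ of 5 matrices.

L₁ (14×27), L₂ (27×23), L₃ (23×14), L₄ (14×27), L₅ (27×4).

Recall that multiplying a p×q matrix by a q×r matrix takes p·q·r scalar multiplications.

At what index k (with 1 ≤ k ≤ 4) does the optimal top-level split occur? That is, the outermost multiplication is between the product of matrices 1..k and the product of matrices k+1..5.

1

Adjacent pairs: L₁L₂ = 14·27·23 = 8694; L₂L₃ = 27·23·14 = 8694; L₃L₄ = 23·14·27 = 8694; L₄L₅ = 14·27·4 = 1512.
Length 3: L₁..L₃: k=1: 0+8694+14·27·14=13986; k=2: 8694+0+14·23·14=13202 → min 13202 | L₂..L₄: k=2: 0+8694+27·23·27=25461; k=3: 8694+0+27·14·27=18900 → min 18900 | L₃..L₅: k=3: 0+1512+23·14·4=2800; k=4: 8694+0+23·27·4=11178 → min 2800.
Length 4: L₁..L₄: k=1: 0+18900+14·27·27=29106; k=2: 8694+8694+14·23·27=26082; k=3: 13202+0+14·14·27=18494 → min 18494 | L₂..L₅: k=2: 0+2800+27·23·4=5284; k=3: 8694+1512+27·14·4=11718; k=4: 18900+0+27·27·4=21816 → min 5284.
Top-level splits: k=1: (L₁..L₁)·(L₂..L₅) → 0+5284+14·27·4 = 6796; k=2: (L₁..L₂)·(L₃..L₅) → 8694+2800+14·23·4 = 12782; k=3: (L₁..L₃)·(L₄..L₅) → 13202+1512+14·14·4 = 15498; k=4: (L₁..L₄)·(L₅..L₅) → 18494+0+14·27·4 = 20006.
Best split is after L₁, i.e. k = 1.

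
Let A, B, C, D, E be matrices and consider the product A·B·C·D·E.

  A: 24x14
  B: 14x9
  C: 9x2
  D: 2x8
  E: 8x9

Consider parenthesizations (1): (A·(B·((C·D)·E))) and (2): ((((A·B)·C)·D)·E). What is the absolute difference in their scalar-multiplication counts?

618

Order (1) = (A·(B·((C·D)·E))): (C·D): 9×2 by 2×8 → 9×8, cost 9·2·8 = 144; ((C·D)·E): 9×8 by 8×9 → 9×9, cost 9·8·9 = 648; cumulative 792; (B·((C·D)·E)): 14×9 by 9×9 → 14×9, cost 14·9·9 = 1134; cumulative 1926; (A·(B·((C·D)·E))): 24×14 by 14×9 → 24×9, cost 24·14·9 = 3024; cumulative 4950. Total 4950.
Order (2) = ((((A·B)·C)·D)·E): (A·B): 24×14 by 14×9 → 24×9, cost 24·14·9 = 3024; ((A·B)·C): 24×9 by 9×2 → 24×2, cost 24·9·2 = 432; cumulative 3456; (((A·B)·C)·D): 24×2 by 2×8 → 24×8, cost 24·2·8 = 384; cumulative 3840; ((((A·B)·C)·D)·E): 24×8 by 8×9 → 24×9, cost 24·8·9 = 1728; cumulative 5568. Total 5568.
Difference: |4950 − 5568| = 618.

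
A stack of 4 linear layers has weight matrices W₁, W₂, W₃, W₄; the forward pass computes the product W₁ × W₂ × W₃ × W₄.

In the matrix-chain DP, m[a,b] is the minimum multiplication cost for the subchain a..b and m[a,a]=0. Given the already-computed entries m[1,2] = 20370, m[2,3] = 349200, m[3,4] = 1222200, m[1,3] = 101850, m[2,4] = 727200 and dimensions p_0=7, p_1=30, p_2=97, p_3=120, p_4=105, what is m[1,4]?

190050

m[1,4] = min over k∈[1,3] of m[1,k]+m[k+1,4]+p_{0}·p_k·p_{4}.
k=1: 0 + 727200 + 7·30·105 = 749250; k=2: 20370 + 1222200 + 7·97·105 = 1313865; k=3: 101850 + 0 + 7·120·105 = 190050.
Minimum: 190050 at k=3.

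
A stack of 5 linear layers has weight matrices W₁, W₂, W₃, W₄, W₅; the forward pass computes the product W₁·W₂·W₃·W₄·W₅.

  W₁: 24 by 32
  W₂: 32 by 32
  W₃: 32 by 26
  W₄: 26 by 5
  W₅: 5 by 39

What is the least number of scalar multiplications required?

17800

Adjacent pairs: W₁W₂ = 24·32·32 = 24576; W₂W₃ = 32·32·26 = 26624; W₃W₄ = 32·26·5 = 4160; W₄W₅ = 26·5·39 = 5070.
Length 3: W₁..W₃: k=1: 0+26624+24·32·26=46592; k=2: 24576+0+24·32·26=44544 → min 44544 | W₂..W₄: k=2: 0+4160+32·32·5=9280; k=3: 26624+0+32·26·5=30784 → min 9280 | W₃..W₅: k=3: 0+5070+32·26·39=37518; k=4: 4160+0+32·5·39=10400 → min 10400.
Length 4: W₁..W₄: k=1: 0+9280+24·32·5=13120; k=2: 24576+4160+24·32·5=32576; k=3: 44544+0+24·26·5=47664 → min 13120 | W₂..W₅: k=2: 0+10400+32·32·39=50336; k=3: 26624+5070+32·26·39=64142; k=4: 9280+0+32·5·39=15520 → min 15520.
Length 5: W₁..W₅: k=1: 0+15520+24·32·39=45472; k=2: 24576+10400+24·32·39=64928; k=3: 44544+5070+24·26·39=73950; k=4: 13120+0+24·5·39=17800 → min 17800.
Optimal order: ((W₁·(W₂·(W₃·W₄)))·W₅) with cost 17800.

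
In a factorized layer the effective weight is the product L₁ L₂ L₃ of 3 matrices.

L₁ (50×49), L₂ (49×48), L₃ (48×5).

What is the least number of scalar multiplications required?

Order (L₁ (L₂ L₃)): (L₂ L₃): 49×48 by 48×5 → 49×5, cost 49·48·5 = 11760; (L₁ (L₂ L₃)): 50×49 by 49×5 → 50×5, cost 50·49·5 = 12250; cumulative 24010. Total 24010.
Order ((L₁ L₂) L₃): (L₁ L₂): 50×49 by 49×48 → 50×48, cost 50·49·48 = 117600; ((L₁ L₂) L₃): 50×48 by 48×5 → 50×5, cost 50·48·5 = 12000; cumulative 129600. Total 129600.
Minimum: 24010.

24010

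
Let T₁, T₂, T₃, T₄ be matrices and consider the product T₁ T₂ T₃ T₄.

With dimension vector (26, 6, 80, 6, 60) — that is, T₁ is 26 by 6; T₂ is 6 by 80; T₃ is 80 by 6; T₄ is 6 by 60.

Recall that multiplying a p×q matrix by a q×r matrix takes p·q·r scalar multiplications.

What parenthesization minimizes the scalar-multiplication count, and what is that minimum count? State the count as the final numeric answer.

Adjacent pairs: T₁T₂ = 26·6·80 = 12480; T₂T₃ = 6·80·6 = 2880; T₃T₄ = 80·6·60 = 28800.
Length 3: T₁..T₃: k=1: 0+2880+26·6·6=3816; k=2: 12480+0+26·80·6=24960 → min 3816 | T₂..T₄: k=2: 0+28800+6·80·60=57600; k=3: 2880+0+6·6·60=5040 → min 5040.
Length 4: T₁..T₄: k=1: 0+5040+26·6·60=14400; k=2: 12480+28800+26·80·60=166080; k=3: 3816+0+26·6·60=13176 → min 13176.
Optimal parenthesization: ((T₁ (T₂ T₃)) T₄) with cost 13176.

13176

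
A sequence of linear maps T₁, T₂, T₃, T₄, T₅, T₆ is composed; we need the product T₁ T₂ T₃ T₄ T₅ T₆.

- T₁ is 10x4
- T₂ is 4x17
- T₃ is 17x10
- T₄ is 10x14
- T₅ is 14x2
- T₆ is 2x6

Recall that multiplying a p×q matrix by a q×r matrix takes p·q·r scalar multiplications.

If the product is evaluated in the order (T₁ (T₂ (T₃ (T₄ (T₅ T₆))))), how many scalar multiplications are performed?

(T₅ T₆): 14×2 by 2×6 → 14×6, cost 14·2·6 = 168
(T₄ (T₅ T₆)): 10×14 by 14×6 → 10×6, cost 10·14·6 = 840; cumulative 1008
(T₃ (T₄ (T₅ T₆))): 17×10 by 10×6 → 17×6, cost 17·10·6 = 1020; cumulative 2028
(T₂ (T₃ (T₄ (T₅ T₆)))): 4×17 by 17×6 → 4×6, cost 4·17·6 = 408; cumulative 2436
(T₁ (T₂ (T₃ (T₄ (T₅ T₆))))): 10×4 by 4×6 → 10×6, cost 10·4·6 = 240; cumulative 2676
Total: 2676 scalar multiplications.

2676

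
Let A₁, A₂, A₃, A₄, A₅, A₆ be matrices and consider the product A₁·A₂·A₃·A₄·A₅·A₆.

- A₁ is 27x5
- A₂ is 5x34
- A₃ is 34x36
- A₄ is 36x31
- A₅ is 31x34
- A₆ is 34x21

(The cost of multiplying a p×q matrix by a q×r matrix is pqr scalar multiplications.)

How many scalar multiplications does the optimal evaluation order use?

Adjacent pairs: A₁A₂ = 27·5·34 = 4590; A₂A₃ = 5·34·36 = 6120; A₃A₄ = 34·36·31 = 37944; A₄A₅ = 36·31·34 = 37944; A₅A₆ = 31·34·21 = 22134.
Length 3: A₁..A₃: k=1: 0+6120+27·5·36=10980; k=2: 4590+0+27·34·36=37638 → min 10980 | A₂..A₄: k=2: 0+37944+5·34·31=43214; k=3: 6120+0+5·36·31=11700 → min 11700 | A₃..A₅: k=3: 0+37944+34·36·34=79560; k=4: 37944+0+34·31·34=73780 → min 73780 | A₄..A₆: k=4: 0+22134+36·31·21=45570; k=5: 37944+0+36·34·21=63648 → min 45570.
Length 4: A₁..A₄: k=1: 0+11700+27·5·31=15885; k=2: 4590+37944+27·34·31=70992; k=3: 10980+0+27·36·31=41112 → min 15885 | A₂..A₅: k=2: 0+73780+5·34·34=79560; k=3: 6120+37944+5·36·34=50184; k=4: 11700+0+5·31·34=16970 → min 16970 | A₃..A₆: k=3: 0+45570+34·36·21=71274; k=4: 37944+22134+34·31·21=82212; k=5: 73780+0+34·34·21=98056 → min 71274.
Length 5: A₁..A₅: k=1: 0+16970+27·5·34=21560; k=2: 4590+73780+27·34·34=109582; k=3: 10980+37944+27·36·34=81972; k=4: 15885+0+27·31·34=44343 → min 21560 | A₂..A₆: k=2: 0+71274+5·34·21=74844; k=3: 6120+45570+5·36·21=55470; k=4: 11700+22134+5·31·21=37089; k=5: 16970+0+5·34·21=20540 → min 20540.
Length 6: A₁..A₆: k=1: 0+20540+27·5·21=23375; k=2: 4590+71274+27·34·21=95142; k=3: 10980+45570+27·36·21=76962; k=4: 15885+22134+27·31·21=55596; k=5: 21560+0+27·34·21=40838 → min 23375.
Optimal order: (A₁·((((A₂·A₃)·A₄)·A₅)·A₆)) with cost 23375.

23375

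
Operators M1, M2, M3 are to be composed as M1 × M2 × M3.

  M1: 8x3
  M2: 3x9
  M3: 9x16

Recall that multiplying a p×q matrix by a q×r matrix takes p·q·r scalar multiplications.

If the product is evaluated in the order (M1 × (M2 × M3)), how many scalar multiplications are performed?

816

(M2 × M3): 3×9 by 9×16 → 3×16, cost 3·9·16 = 432
(M1 × (M2 × M3)): 8×3 by 3×16 → 8×16, cost 8·3·16 = 384; cumulative 816
Total: 816 scalar multiplications.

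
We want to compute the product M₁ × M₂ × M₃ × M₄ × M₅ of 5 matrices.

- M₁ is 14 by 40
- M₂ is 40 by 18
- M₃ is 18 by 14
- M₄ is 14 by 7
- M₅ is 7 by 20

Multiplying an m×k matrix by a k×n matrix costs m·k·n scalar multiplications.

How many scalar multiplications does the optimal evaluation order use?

Adjacent pairs: M₁M₂ = 14·40·18 = 10080; M₂M₃ = 40·18·14 = 10080; M₃M₄ = 18·14·7 = 1764; M₄M₅ = 14·7·20 = 1960.
Length 3: M₁..M₃: k=1: 0+10080+14·40·14=17920; k=2: 10080+0+14·18·14=13608 → min 13608 | M₂..M₄: k=2: 0+1764+40·18·7=6804; k=3: 10080+0+40·14·7=14000 → min 6804 | M₃..M₅: k=3: 0+1960+18·14·20=7000; k=4: 1764+0+18·7·20=4284 → min 4284.
Length 4: M₁..M₄: k=1: 0+6804+14·40·7=10724; k=2: 10080+1764+14·18·7=13608; k=3: 13608+0+14·14·7=14980 → min 10724 | M₂..M₅: k=2: 0+4284+40·18·20=18684; k=3: 10080+1960+40·14·20=23240; k=4: 6804+0+40·7·20=12404 → min 12404.
Length 5: M₁..M₅: k=1: 0+12404+14·40·20=23604; k=2: 10080+4284+14·18·20=19404; k=3: 13608+1960+14·14·20=19488; k=4: 10724+0+14·7·20=12684 → min 12684.
Optimal order: ((M₁ × (M₂ × (M₃ × M₄))) × M₅) with cost 12684.

12684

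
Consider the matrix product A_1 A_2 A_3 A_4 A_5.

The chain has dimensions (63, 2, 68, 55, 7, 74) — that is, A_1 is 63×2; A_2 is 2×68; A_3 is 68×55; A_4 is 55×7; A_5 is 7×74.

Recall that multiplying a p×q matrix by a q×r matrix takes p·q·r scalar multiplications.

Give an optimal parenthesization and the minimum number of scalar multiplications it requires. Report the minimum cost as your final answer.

Adjacent pairs: A_1A_2 = 63·2·68 = 8568; A_2A_3 = 2·68·55 = 7480; A_3A_4 = 68·55·7 = 26180; A_4A_5 = 55·7·74 = 28490.
Length 3: A_1..A_3: k=1: 0+7480+63·2·55=14410; k=2: 8568+0+63·68·55=244188 → min 14410 | A_2..A_4: k=2: 0+26180+2·68·7=27132; k=3: 7480+0+2·55·7=8250 → min 8250 | A_3..A_5: k=3: 0+28490+68·55·74=305250; k=4: 26180+0+68·7·74=61404 → min 61404.
Length 4: A_1..A_4: k=1: 0+8250+63·2·7=9132; k=2: 8568+26180+63·68·7=64736; k=3: 14410+0+63·55·7=38665 → min 9132 | A_2..A_5: k=2: 0+61404+2·68·74=71468; k=3: 7480+28490+2·55·74=44110; k=4: 8250+0+2·7·74=9286 → min 9286.
Length 5: A_1..A_5: k=1: 0+9286+63·2·74=18610; k=2: 8568+61404+63·68·74=386988; k=3: 14410+28490+63·55·74=299310; k=4: 9132+0+63·7·74=41766 → min 18610.
Optimal parenthesization: (A_1 (((A_2 A_3) A_4) A_5)) with cost 18610.

18610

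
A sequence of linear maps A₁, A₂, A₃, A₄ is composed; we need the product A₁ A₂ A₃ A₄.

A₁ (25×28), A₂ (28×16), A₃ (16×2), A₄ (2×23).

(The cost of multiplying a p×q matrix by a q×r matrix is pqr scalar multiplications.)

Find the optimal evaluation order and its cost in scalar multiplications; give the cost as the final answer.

3446

Adjacent pairs: A₁A₂ = 25·28·16 = 11200; A₂A₃ = 28·16·2 = 896; A₃A₄ = 16·2·23 = 736.
Length 3: A₁..A₃: k=1: 0+896+25·28·2=2296; k=2: 11200+0+25·16·2=12000 → min 2296 | A₂..A₄: k=2: 0+736+28·16·23=11040; k=3: 896+0+28·2·23=2184 → min 2184.
Length 4: A₁..A₄: k=1: 0+2184+25·28·23=18284; k=2: 11200+736+25·16·23=21136; k=3: 2296+0+25·2·23=3446 → min 3446.
Optimal parenthesization: ((A₁ (A₂ A₃)) A₄) with cost 3446.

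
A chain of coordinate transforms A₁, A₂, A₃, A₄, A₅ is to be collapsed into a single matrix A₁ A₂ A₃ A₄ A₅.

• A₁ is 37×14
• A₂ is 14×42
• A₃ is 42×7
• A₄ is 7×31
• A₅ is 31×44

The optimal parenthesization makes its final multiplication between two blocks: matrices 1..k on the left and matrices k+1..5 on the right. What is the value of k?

3

Adjacent pairs: A₁A₂ = 37·14·42 = 21756; A₂A₃ = 14·42·7 = 4116; A₃A₄ = 42·7·31 = 9114; A₄A₅ = 7·31·44 = 9548.
Length 3: A₁..A₃: k=1: 0+4116+37·14·7=7742; k=2: 21756+0+37·42·7=32634 → min 7742 | A₂..A₄: k=2: 0+9114+14·42·31=27342; k=3: 4116+0+14·7·31=7154 → min 7154 | A₃..A₅: k=3: 0+9548+42·7·44=22484; k=4: 9114+0+42·31·44=66402 → min 22484.
Length 4: A₁..A₄: k=1: 0+7154+37·14·31=23212; k=2: 21756+9114+37·42·31=79044; k=3: 7742+0+37·7·31=15771 → min 15771 | A₂..A₅: k=2: 0+22484+14·42·44=48356; k=3: 4116+9548+14·7·44=17976; k=4: 7154+0+14·31·44=26250 → min 17976.
Top-level splits: k=1: (A₁..A₁)·(A₂..A₅) → 0+17976+37·14·44 = 40768; k=2: (A₁..A₂)·(A₃..A₅) → 21756+22484+37·42·44 = 112616; k=3: (A₁..A₃)·(A₄..A₅) → 7742+9548+37·7·44 = 28686; k=4: (A₁..A₄)·(A₅..A₅) → 15771+0+37·31·44 = 66239.
Best split is after A₃, i.e. k = 3.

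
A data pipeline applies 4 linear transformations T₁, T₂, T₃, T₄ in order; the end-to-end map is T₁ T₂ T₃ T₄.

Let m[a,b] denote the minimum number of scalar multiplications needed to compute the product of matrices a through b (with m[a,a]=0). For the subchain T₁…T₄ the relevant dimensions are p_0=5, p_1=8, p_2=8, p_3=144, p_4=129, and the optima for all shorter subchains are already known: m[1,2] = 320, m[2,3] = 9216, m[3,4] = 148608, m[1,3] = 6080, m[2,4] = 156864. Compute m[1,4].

98960

m[1,4] = min over k∈[1,3] of m[1,k]+m[k+1,4]+p_{0}·p_k·p_{4}.
k=1: 0 + 156864 + 5·8·129 = 162024; k=2: 320 + 148608 + 5·8·129 = 154088; k=3: 6080 + 0 + 5·144·129 = 98960.
Minimum: 98960 at k=3.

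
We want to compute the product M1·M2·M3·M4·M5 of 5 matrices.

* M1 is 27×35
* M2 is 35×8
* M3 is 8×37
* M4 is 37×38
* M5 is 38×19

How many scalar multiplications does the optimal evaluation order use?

Adjacent pairs: M1M2 = 27·35·8 = 7560; M2M3 = 35·8·37 = 10360; M3M4 = 8·37·38 = 11248; M4M5 = 37·38·19 = 26714.
Length 3: M1..M3: k=1: 0+10360+27·35·37=45325; k=2: 7560+0+27·8·37=15552 → min 15552 | M2..M4: k=2: 0+11248+35·8·38=21888; k=3: 10360+0+35·37·38=59570 → min 21888 | M3..M5: k=3: 0+26714+8·37·19=32338; k=4: 11248+0+8·38·19=17024 → min 17024.
Length 4: M1..M4: k=1: 0+21888+27·35·38=57798; k=2: 7560+11248+27·8·38=27016; k=3: 15552+0+27·37·38=53514 → min 27016 | M2..M5: k=2: 0+17024+35·8·19=22344; k=3: 10360+26714+35·37·19=61679; k=4: 21888+0+35·38·19=47158 → min 22344.
Length 5: M1..M5: k=1: 0+22344+27·35·19=40299; k=2: 7560+17024+27·8·19=28688; k=3: 15552+26714+27·37·19=61247; k=4: 27016+0+27·38·19=46510 → min 28688.
Optimal order: ((M1·M2)·((M3·M4)·M5)) with cost 28688.

28688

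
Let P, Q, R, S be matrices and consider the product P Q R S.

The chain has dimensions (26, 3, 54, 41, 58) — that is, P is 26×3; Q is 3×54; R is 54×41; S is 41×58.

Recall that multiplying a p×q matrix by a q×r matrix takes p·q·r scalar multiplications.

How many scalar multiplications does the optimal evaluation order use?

Adjacent pairs: PQ = 26·3·54 = 4212; QR = 3·54·41 = 6642; RS = 54·41·58 = 128412.
Length 3: P..R: k=1: 0+6642+26·3·41=9840; k=2: 4212+0+26·54·41=61776 → min 9840 | Q..S: k=2: 0+128412+3·54·58=137808; k=3: 6642+0+3·41·58=13776 → min 13776.
Length 4: P..S: k=1: 0+13776+26·3·58=18300; k=2: 4212+128412+26·54·58=214056; k=3: 9840+0+26·41·58=71668 → min 18300.
Optimal order: (P ((Q R) S)) with cost 18300.

18300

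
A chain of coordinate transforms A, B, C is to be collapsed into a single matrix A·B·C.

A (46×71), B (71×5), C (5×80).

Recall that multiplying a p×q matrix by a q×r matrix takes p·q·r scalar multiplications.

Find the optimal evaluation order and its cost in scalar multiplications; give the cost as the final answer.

(A·(B·C)): cost 289680.
((A·B)·C): cost 34730.
Optimal: ((A·B)·C) with cost 34730.

34730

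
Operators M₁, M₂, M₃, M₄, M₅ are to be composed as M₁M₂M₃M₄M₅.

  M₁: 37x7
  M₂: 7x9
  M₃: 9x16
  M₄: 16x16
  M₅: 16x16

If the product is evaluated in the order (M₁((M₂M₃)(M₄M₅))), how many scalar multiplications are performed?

11040

(M₂M₃): 7×9 by 9×16 → 7×16, cost 7·9·16 = 1008
(M₄M₅): 16×16 by 16×16 → 16×16, cost 16·16·16 = 4096
((M₂M₃)(M₄M₅)): 7×16 by 16×16 → 7×16, cost 7·16·16 = 1792; cumulative 6896
(M₁((M₂M₃)(M₄M₅))): 37×7 by 7×16 → 37×16, cost 37·7·16 = 4144; cumulative 11040
Total: 11040 scalar multiplications.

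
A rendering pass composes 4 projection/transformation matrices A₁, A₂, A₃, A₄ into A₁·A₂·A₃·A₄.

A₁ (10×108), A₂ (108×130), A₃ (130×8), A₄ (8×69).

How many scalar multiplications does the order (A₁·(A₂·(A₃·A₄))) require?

(A₃·A₄): 130×8 by 8×69 → 130×69, cost 130·8·69 = 71760
(A₂·(A₃·A₄)): 108×130 by 130×69 → 108×69, cost 108·130·69 = 968760; cumulative 1040520
(A₁·(A₂·(A₃·A₄))): 10×108 by 108×69 → 10×69, cost 10·108·69 = 74520; cumulative 1115040
Total: 1115040 scalar multiplications.

1115040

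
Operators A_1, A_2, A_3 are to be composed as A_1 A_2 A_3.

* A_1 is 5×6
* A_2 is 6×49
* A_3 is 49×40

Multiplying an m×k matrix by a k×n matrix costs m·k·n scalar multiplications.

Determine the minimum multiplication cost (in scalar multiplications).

Order (A_1 (A_2 A_3)): (A_2 A_3): 6×49 by 49×40 → 6×40, cost 6·49·40 = 11760; (A_1 (A_2 A_3)): 5×6 by 6×40 → 5×40, cost 5·6·40 = 1200; cumulative 12960. Total 12960.
Order ((A_1 A_2) A_3): (A_1 A_2): 5×6 by 6×49 → 5×49, cost 5·6·49 = 1470; ((A_1 A_2) A_3): 5×49 by 49×40 → 5×40, cost 5·49·40 = 9800; cumulative 11270. Total 11270.
Minimum: 11270.

11270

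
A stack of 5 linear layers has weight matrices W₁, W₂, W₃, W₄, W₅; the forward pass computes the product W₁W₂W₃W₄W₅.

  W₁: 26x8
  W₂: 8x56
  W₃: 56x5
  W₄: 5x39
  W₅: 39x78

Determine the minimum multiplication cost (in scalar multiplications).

28630

Adjacent pairs: W₁W₂ = 26·8·56 = 11648; W₂W₃ = 8·56·5 = 2240; W₃W₄ = 56·5·39 = 10920; W₄W₅ = 5·39·78 = 15210.
Length 3: W₁..W₃: k=1: 0+2240+26·8·5=3280; k=2: 11648+0+26·56·5=18928 → min 3280 | W₂..W₄: k=2: 0+10920+8·56·39=28392; k=3: 2240+0+8·5·39=3800 → min 3800 | W₃..W₅: k=3: 0+15210+56·5·78=37050; k=4: 10920+0+56·39·78=181272 → min 37050.
Length 4: W₁..W₄: k=1: 0+3800+26·8·39=11912; k=2: 11648+10920+26·56·39=79352; k=3: 3280+0+26·5·39=8350 → min 8350 | W₂..W₅: k=2: 0+37050+8·56·78=71994; k=3: 2240+15210+8·5·78=20570; k=4: 3800+0+8·39·78=28136 → min 20570.
Length 5: W₁..W₅: k=1: 0+20570+26·8·78=36794; k=2: 11648+37050+26·56·78=162266; k=3: 3280+15210+26·5·78=28630; k=4: 8350+0+26·39·78=87442 → min 28630.
Optimal order: ((W₁(W₂W₃))(W₄W₅)) with cost 28630.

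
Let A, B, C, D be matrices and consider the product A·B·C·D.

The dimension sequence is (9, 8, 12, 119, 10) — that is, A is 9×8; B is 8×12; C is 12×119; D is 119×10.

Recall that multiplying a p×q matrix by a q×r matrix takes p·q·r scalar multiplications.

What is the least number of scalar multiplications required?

15960

Adjacent pairs: AB = 9·8·12 = 864; BC = 8·12·119 = 11424; CD = 12·119·10 = 14280.
Length 3: A..C: k=1: 0+11424+9·8·119=19992; k=2: 864+0+9·12·119=13716 → min 13716 | B..D: k=2: 0+14280+8·12·10=15240; k=3: 11424+0+8·119·10=20944 → min 15240.
Length 4: A..D: k=1: 0+15240+9·8·10=15960; k=2: 864+14280+9·12·10=16224; k=3: 13716+0+9·119·10=24426 → min 15960.
Optimal order: (A·(B·(C·D))) with cost 15960.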